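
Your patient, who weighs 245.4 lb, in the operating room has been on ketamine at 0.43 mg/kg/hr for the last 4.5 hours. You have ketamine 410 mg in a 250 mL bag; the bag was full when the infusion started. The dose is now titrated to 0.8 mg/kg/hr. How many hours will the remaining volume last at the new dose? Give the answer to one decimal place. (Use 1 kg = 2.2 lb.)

2.2 hours

Initial rate:
Weight = 245.4 lb ÷ 2.2 lb/kg = 111.5455 kg
Dose = 0.43 mg/kg/hr × 111.5455 kg = 47.96455 mg/hr
Concentration = 410 mg ÷ 250 mL = 1.64 mg/mL
Rate = 47.96455 mg/hr ÷ 1.64 mg/mL = 29.24667 mL/hr
Volume infused so far = 29.24667 mL/hr × 4.5 hr = 131.61 mL
Volume remaining = 250 − 131.61 = 118.39 mL
New rate:
Dose = 0.8 mg/kg/hr × 111.5455 kg = 89.23636 mg/hr
Rate = 89.23636 mg/hr ÷ 1.64 mg/mL = 54.41242 mL/hr
Time remaining = 118.39 mL ÷ 54.41242 mL/hr = 2.17579 hr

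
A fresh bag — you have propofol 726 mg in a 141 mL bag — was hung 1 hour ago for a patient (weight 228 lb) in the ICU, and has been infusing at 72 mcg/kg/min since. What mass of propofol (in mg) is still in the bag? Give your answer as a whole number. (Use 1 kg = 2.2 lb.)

Weight = 228 lb ÷ 2.2 lb/kg = 103.6364 kg
Dose = 72 mcg/kg/min × 103.6364 kg = 7461.818 mcg/min
7461.818 mcg/min × 60 min/hr = 447709.1 mcg/hr
Concentration = 726 mg ÷ 141 mL = 5.148936 mg/mL = 5148.936 mcg/mL
Rate = 447709.1 mcg/hr ÷ 5148.936 mcg/mL = 86.95177 mL/hr
Volume infused = 86.95177 mL/hr × 1 hr = 86.95177 mL
Volume remaining = 141 − 86.95177 = 54.04823 mL
Drug remaining = 54.04823 mL × 5148.936 mcg/mL = 278290.9 mcg = 278.2909 mg

278 mg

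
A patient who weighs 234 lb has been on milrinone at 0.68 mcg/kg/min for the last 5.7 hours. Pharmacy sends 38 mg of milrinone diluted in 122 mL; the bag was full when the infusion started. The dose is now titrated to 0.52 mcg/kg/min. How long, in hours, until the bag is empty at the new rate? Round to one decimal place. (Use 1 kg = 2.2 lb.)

4.0 hours

Initial rate:
Weight = 234 lb ÷ 2.2 lb/kg = 106.3636 kg
Dose = 0.68 mcg/kg/min × 106.3636 kg = 72.32727 mcg/min
72.32727 mcg/min × 60 min/hr = 4339.636 mcg/hr
Concentration = 38 mg ÷ 122 mL = 0.3114754 mg/mL = 311.4754 mcg/mL
Rate = 4339.636 mcg/hr ÷ 311.4754 mcg/mL = 13.93252 mL/hr
Volume infused so far = 13.93252 mL/hr × 5.7 hr = 79.41535 mL
Volume remaining = 122 − 79.41535 = 42.58465 mL
New rate:
Dose = 0.52 mcg/kg/min × 106.3636 kg = 55.30909 mcg/min
55.30909 mcg/min × 60 min/hr = 3318.545 mcg/hr
Rate = 3318.545 mcg/hr ÷ 311.4754 mcg/mL = 10.65428 mL/hr
Time remaining = 42.58465 mL ÷ 10.65428 mL/hr = 3.996954 hr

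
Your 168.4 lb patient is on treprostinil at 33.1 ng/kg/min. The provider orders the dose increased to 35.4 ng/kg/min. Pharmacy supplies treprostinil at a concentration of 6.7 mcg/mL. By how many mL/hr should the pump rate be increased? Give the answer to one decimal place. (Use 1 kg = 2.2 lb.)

1.6 mL/hr

At the current dose:
Weight = 168.4 lb ÷ 2.2 lb/kg = 76.54545 kg
Dose = 33.1 ng/kg/min × 76.54545 kg = 2533.655 ng/min
2533.655 ng/min × 60 min/hr = 152019.3 ng/hr
Concentration = 6.7 mcg/mL = 6700 ng/mL
Rate = 152019.3 ng/hr ÷ 6700 ng/mL = 22.68944 mL/hr
At the new dose:
Dose = 35.4 ng/kg/min × 76.54545 kg = 2709.709 ng/min
2709.709 ng/min × 60 min/hr = 162582.5 ng/hr
Rate = 162582.5 ng/hr ÷ 6700 ng/mL = 24.26605 mL/hr
Change = 24.26605 − 22.68944 = 1.576608 mL/hr → 1.576608 mL/hr increase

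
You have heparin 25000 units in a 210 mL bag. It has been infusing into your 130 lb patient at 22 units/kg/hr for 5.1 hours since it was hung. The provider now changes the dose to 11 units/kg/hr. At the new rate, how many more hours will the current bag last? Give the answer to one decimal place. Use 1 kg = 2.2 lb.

Initial rate:
Weight = 130 lb ÷ 2.2 lb/kg = 59.09091 kg
Dose = 22 units/kg/hr × 59.09091 kg = 1300 units/hr
Concentration = 25000 units ÷ 210 mL = 119.0476 units/mL
Rate = 1300 units/hr ÷ 119.0476 units/mL = 10.92 mL/hr
Volume infused so far = 10.92 mL/hr × 5.1 hr = 55.692 mL
Volume remaining = 210 − 55.692 = 154.308 mL
New rate:
Dose = 11 units/kg/hr × 59.09091 kg = 650 units/hr
Rate = 650 units/hr ÷ 119.0476 units/mL = 5.46 mL/hr
Time remaining = 154.308 mL ÷ 5.46 mL/hr = 28.26154 hr

28.3 hours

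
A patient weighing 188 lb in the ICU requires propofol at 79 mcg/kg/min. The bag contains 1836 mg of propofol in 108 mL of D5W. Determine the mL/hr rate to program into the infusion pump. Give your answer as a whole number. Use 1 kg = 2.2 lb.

24 mL/hr

Weight = 188 lb ÷ 2.2 lb/kg = 85.45455 kg
Dose = 79 mcg/kg/min × 85.45455 kg = 6750.909 mcg/min
6750.909 mcg/min × 60 min/hr = 405054.5 mcg/hr
Concentration = 1836 mg ÷ 108 mL = 17 mg/mL = 17000 mcg/mL
Rate = 405054.5 mcg/hr ÷ 17000 mcg/mL = 23.82674 mL/hr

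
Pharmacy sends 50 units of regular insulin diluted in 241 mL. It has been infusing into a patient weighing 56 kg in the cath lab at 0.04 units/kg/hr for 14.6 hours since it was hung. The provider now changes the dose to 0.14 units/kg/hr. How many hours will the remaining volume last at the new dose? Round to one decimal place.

2.2 hours

Initial rate:
Dose = 0.04 units/kg/hr × 56 kg = 2.24 units/hr
Concentration = 50 units ÷ 241 mL = 0.2074689 units/mL
Rate = 2.24 units/hr ÷ 0.2074689 units/mL = 10.7968 mL/hr
Volume infused so far = 10.7968 mL/hr × 14.6 hr = 157.6333 mL
Volume remaining = 241 − 157.6333 = 83.36672 mL
New rate:
Dose = 0.14 units/kg/hr × 56 kg = 7.84 units/hr
Rate = 7.84 units/hr ÷ 0.2074689 units/mL = 37.7888 mL/hr
Time remaining = 83.36672 mL ÷ 37.7888 mL/hr = 2.206122 hr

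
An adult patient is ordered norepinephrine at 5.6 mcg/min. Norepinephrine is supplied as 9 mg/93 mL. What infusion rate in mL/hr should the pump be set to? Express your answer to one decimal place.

5.6 mcg/min × 60 min/hr = 336 mcg/hr
Concentration = 9 mg ÷ 93 mL = 0.09677419 mg/mL = 96.77419 mcg/mL
Rate = 336 mcg/hr ÷ 96.77419 mcg/mL = 3.472 mL/hr

3.5 mL/hr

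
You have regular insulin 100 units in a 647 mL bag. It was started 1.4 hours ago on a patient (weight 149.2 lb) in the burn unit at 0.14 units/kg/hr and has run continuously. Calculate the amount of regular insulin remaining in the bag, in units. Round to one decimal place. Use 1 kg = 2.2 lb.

Weight = 149.2 lb ÷ 2.2 lb/kg = 67.81818 kg
Dose = 0.14 units/kg/hr × 67.81818 kg = 9.494545 units/hr
Concentration = 100 units ÷ 647 mL = 0.1545595 units/mL
Rate = 9.494545 units/hr ÷ 0.1545595 units/mL = 61.42971 mL/hr
Volume infused = 61.42971 mL/hr × 1.4 hr = 86.00159 mL
Volume remaining = 647 − 86.00159 = 560.9984 mL
Drug remaining = 560.9984 mL × 0.1545595 units/mL = 86.70764 units

86.7 units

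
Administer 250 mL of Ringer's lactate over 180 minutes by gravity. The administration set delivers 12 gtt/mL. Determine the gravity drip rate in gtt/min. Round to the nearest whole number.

250 mL ÷ (180 min) = 1.388889 mL/min
1.388889 mL/min × 12 gtt/mL = 16.66667 gtt/min

17 gtt/min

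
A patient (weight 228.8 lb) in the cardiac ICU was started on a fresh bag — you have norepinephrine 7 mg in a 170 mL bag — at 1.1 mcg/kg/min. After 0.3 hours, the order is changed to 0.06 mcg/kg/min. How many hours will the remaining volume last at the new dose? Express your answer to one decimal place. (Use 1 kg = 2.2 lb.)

13.2 hours

Initial rate:
Weight = 228.8 lb ÷ 2.2 lb/kg = 104 kg
Dose = 1.1 mcg/kg/min × 104 kg = 114.4 mcg/min
114.4 mcg/min × 60 min/hr = 6864 mcg/hr
Concentration = 7 mg ÷ 170 mL = 0.04117647 mg/mL = 41.17647 mcg/mL
Rate = 6864 mcg/hr ÷ 41.17647 mcg/mL = 166.6971 mL/hr
Volume infused so far = 166.6971 mL/hr × 0.3 hr = 50.00914 mL
Volume remaining = 170 − 50.00914 = 119.9909 mL
New rate:
Dose = 0.06 mcg/kg/min × 104 kg = 6.24 mcg/min
6.24 mcg/min × 60 min/hr = 374.4 mcg/hr
Rate = 374.4 mcg/hr ÷ 41.17647 mcg/mL = 9.092571 mL/hr
Time remaining = 119.9909 mL ÷ 9.092571 mL/hr = 13.19658 hr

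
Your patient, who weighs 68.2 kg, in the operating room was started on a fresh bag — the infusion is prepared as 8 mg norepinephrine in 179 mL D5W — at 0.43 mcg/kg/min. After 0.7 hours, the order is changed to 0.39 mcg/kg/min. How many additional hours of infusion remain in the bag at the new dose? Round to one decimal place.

Initial rate:
Dose = 0.43 mcg/kg/min × 68.2 kg = 29.326 mcg/min
29.326 mcg/min × 60 min/hr = 1759.56 mcg/hr
Concentration = 8 mg ÷ 179 mL = 0.04469274 mg/mL = 44.69274 mcg/mL
Rate = 1759.56 mcg/hr ÷ 44.69274 mcg/mL = 39.37015 mL/hr
Volume infused so far = 39.37015 mL/hr × 0.7 hr = 27.55911 mL
Volume remaining = 179 − 27.55911 = 151.4409 mL
New rate:
Dose = 0.39 mcg/kg/min × 68.2 kg = 26.598 mcg/min
26.598 mcg/min × 60 min/hr = 1595.88 mcg/hr
Rate = 1595.88 mcg/hr ÷ 44.69274 mcg/mL = 35.70782 mL/hr
Time remaining = 151.4409 mL ÷ 35.70782 mL/hr = 4.241113 hr

4.2 hours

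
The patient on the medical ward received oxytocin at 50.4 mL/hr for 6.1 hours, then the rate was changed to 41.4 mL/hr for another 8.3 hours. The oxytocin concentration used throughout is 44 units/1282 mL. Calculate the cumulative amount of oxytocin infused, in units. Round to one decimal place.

Concentration = 44 units ÷ 1282 mL = 0.03432137 units/mL
Stage 1: 50.4 mL/hr × 6.1 hr = 307.44 mL → 307.44 mL × 0.03432137 units/mL = 10.55176 units
Stage 2: 41.4 mL/hr × 8.3 hr = 343.62 mL → 343.62 mL × 0.03432137 units/mL = 11.79351 units
Total = 10.55176 + 11.79351 = 22.34527 units

22.3 units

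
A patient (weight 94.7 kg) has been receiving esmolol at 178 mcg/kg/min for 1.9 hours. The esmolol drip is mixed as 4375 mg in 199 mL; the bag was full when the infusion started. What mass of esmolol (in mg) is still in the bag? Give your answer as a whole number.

2453 mg

Dose = 178 mcg/kg/min × 94.7 kg = 16856.6 mcg/min
16856.6 mcg/min × 60 min/hr = 1011396 mcg/hr
Concentration = 4375 mg ÷ 199 mL = 21.98492 mg/mL = 21984.92 mcg/mL
Rate = 1011396 mcg/hr ÷ 21984.92 mcg/mL = 46.00407 mL/hr
Volume infused = 46.00407 mL/hr × 1.9 hr = 87.40773 mL
Volume remaining = 199 − 87.40773 = 111.5923 mL
Drug remaining = 111.5923 mL × 21984.92 mcg/mL = 2453348 mcg = 2453.348 mg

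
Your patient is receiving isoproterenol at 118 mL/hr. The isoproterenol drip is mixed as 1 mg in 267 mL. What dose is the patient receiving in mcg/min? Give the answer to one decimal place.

7.4 mcg/min

Concentration = 1 mg ÷ 267 mL = 0.003745318 mg/mL = 3.745318 mcg/mL
Drug rate = 118 mL/hr × 3.745318 mcg/mL = 441.9476 mcg/hr
441.9476 mcg/hr ÷ 60 min/hr = 7.365793 mcg/min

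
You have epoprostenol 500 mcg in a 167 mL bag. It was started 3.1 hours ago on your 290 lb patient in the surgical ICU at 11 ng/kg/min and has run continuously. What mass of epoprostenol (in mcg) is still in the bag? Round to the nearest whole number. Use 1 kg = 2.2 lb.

230 mcg

Weight = 290 lb ÷ 2.2 lb/kg = 131.8182 kg
Dose = 11 ng/kg/min × 131.8182 kg = 1450 ng/min
1450 ng/min × 60 min/hr = 87000 ng/hr
Concentration = 500 mcg ÷ 167 mL = 2.994012 mcg/mL = 2994.012 ng/mL
Rate = 87000 ng/hr ÷ 2994.012 ng/mL = 29.058 mL/hr
Volume infused = 29.058 mL/hr × 3.1 hr = 90.0798 mL
Volume remaining = 167 − 90.0798 = 76.9202 mL
Drug remaining = 76.9202 mL × 2994.012 ng/mL = 230300 ng = 230.3 mcg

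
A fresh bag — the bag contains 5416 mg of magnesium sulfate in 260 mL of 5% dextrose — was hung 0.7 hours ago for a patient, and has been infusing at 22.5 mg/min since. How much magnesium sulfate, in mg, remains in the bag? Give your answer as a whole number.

4471 mg

22.5 mg/min × 60 min/hr = 1350 mg/hr
Concentration = 5416 mg ÷ 260 mL = 20.83077 mg/mL
Rate = 1350 mg/hr ÷ 20.83077 mg/mL = 64.80798 mL/hr
Volume infused = 64.80798 mL/hr × 0.7 hr = 45.36558 mL
Volume remaining = 260 − 45.36558 = 214.6344 mL
Drug remaining = 214.6344 mL × 20.83077 mg/mL = 4471 mg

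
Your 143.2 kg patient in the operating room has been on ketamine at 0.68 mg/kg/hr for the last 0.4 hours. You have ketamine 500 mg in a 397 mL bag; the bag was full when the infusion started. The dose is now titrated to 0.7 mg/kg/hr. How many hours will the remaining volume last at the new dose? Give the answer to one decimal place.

Initial rate:
Dose = 0.68 mg/kg/hr × 143.2 kg = 97.376 mg/hr
Concentration = 500 mg ÷ 397 mL = 1.259446 mg/mL
Rate = 97.376 mg/hr ÷ 1.259446 mg/mL = 77.31654 mL/hr
Volume infused so far = 77.31654 mL/hr × 0.4 hr = 30.92662 mL
Volume remaining = 397 − 30.92662 = 366.0734 mL
New rate:
Dose = 0.7 mg/kg/hr × 143.2 kg = 100.24 mg/hr
Rate = 100.24 mg/hr ÷ 1.259446 mg/mL = 79.59056 mL/hr
Time remaining = 366.0734 mL ÷ 79.59056 mL/hr = 4.599457 hr

4.6 hours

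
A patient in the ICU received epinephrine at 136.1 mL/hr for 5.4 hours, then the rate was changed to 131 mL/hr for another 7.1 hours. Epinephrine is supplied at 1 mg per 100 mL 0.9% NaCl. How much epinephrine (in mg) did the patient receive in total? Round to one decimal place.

Concentration = 1 mg ÷ 100 mL = 0.01 mg/mL
Stage 1: 136.1 mL/hr × 5.4 hr = 734.94 mL → 734.94 mL × 0.01 mg/mL = 7.3494 mg
Stage 2: 131 mL/hr × 7.1 hr = 930.1 mL → 930.1 mL × 0.01 mg/mL = 9.301 mg
Total = 7.3494 + 9.301 = 16.6504 mg

16.7 mg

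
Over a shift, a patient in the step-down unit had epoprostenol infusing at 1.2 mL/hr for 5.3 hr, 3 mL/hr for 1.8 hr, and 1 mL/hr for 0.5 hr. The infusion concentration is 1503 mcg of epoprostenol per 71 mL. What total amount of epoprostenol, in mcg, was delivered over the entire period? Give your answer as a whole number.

Concentration = 1503 mcg ÷ 71 mL = 21.16901 mcg/mL
Stage 1: 1.2 mL/hr × 5.3 hr = 6.36 mL → 6.36 mL × 21.16901 mcg/mL = 134.6349 mcg
Stage 2: 3 mL/hr × 1.8 hr = 5.4 mL → 5.4 mL × 21.16901 mcg/mL = 114.3127 mcg
Stage 3: 1 mL/hr × 0.5 hr = 0.5 mL → 0.5 mL × 21.16901 mcg/mL = 10.58451 mcg
Total = 134.6349 + 114.3127 + 10.58451 = 259.5321 mcg

260 mcg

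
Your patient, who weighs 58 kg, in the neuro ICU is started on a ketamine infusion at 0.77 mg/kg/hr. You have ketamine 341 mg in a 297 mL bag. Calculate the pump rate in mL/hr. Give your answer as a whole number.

Dose = 0.77 mg/kg/hr × 58 kg = 44.66 mg/hr
Concentration = 341 mg ÷ 297 mL = 1.148148 mg/mL
Rate = 44.66 mg/hr ÷ 1.148148 mg/mL = 38.89742 mL/hr

39 mL/hr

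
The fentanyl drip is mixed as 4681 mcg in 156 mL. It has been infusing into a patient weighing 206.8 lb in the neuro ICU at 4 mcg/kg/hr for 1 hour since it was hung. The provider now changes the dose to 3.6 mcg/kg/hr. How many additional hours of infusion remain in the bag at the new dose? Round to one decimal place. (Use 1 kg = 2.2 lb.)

Initial rate:
Weight = 206.8 lb ÷ 2.2 lb/kg = 94 kg
Dose = 4 mcg/kg/hr × 94 kg = 376 mcg/hr
Concentration = 4681 mcg ÷ 156 mL = 30.00641 mcg/mL
Rate = 376 mcg/hr ÷ 30.00641 mcg/mL = 12.53066 mL/hr
Volume infused so far = 12.53066 mL/hr × 1 hr = 12.53066 mL
Volume remaining = 156 − 12.53066 = 143.4693 mL
New rate:
Dose = 3.6 mcg/kg/hr × 94 kg = 338.4 mcg/hr
Rate = 338.4 mcg/hr ÷ 30.00641 mcg/mL = 11.27759 mL/hr
Time remaining = 143.4693 mL ÷ 11.27759 mL/hr = 12.72163 hr

12.7 hours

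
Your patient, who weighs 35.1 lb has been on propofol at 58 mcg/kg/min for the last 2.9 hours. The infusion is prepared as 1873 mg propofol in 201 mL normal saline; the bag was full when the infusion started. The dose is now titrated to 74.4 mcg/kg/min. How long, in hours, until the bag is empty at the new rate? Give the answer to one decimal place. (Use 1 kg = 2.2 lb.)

24.0 hours

Initial rate:
Weight = 35.1 lb ÷ 2.2 lb/kg = 15.95455 kg
Dose = 58 mcg/kg/min × 15.95455 kg = 925.3636 mcg/min
925.3636 mcg/min × 60 min/hr = 55521.82 mcg/hr
Concentration = 1873 mg ÷ 201 mL = 9.318408 mg/mL = 9318.408 mcg/mL
Rate = 55521.82 mcg/hr ÷ 9318.408 mcg/mL = 5.958294 mL/hr
Volume infused so far = 5.958294 mL/hr × 2.9 hr = 17.27905 mL
Volume remaining = 201 − 17.27905 = 183.7209 mL
New rate:
Dose = 74.4 mcg/kg/min × 15.95455 kg = 1187.018 mcg/min
1187.018 mcg/min × 60 min/hr = 71221.09 mcg/hr
Rate = 71221.09 mcg/hr ÷ 9318.408 mcg/mL = 7.643054 mL/hr
Time remaining = 183.7209 mL ÷ 7.643054 mL/hr = 24.03764 hr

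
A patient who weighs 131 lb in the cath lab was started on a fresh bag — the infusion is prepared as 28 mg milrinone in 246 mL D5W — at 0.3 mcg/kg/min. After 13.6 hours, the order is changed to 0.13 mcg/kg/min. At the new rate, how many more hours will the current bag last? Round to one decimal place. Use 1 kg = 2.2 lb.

28.9 hours

Initial rate:
Weight = 131 lb ÷ 2.2 lb/kg = 59.54545 kg
Dose = 0.3 mcg/kg/min × 59.54545 kg = 17.86364 mcg/min
17.86364 mcg/min × 60 min/hr = 1071.818 mcg/hr
Concentration = 28 mg ÷ 246 mL = 0.1138211 mg/mL = 113.8211 mcg/mL
Rate = 1071.818 mcg/hr ÷ 113.8211 mcg/mL = 9.416688 mL/hr
Volume infused so far = 9.416688 mL/hr × 13.6 hr = 128.067 mL
Volume remaining = 246 − 128.067 = 117.933 mL
New rate:
Dose = 0.13 mcg/kg/min × 59.54545 kg = 7.740909 mcg/min
7.740909 mcg/min × 60 min/hr = 464.4545 mcg/hr
Rate = 464.4545 mcg/hr ÷ 113.8211 mcg/mL = 4.080565 mL/hr
Time remaining = 117.933 mL ÷ 4.080565 mL/hr = 28.90115 hr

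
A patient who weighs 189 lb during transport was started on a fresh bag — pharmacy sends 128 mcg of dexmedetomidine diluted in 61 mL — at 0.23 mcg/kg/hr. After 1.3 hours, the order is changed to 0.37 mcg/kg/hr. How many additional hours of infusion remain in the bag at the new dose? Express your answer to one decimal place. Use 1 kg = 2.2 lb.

3.2 hours

Initial rate:
Weight = 189 lb ÷ 2.2 lb/kg = 85.90909 kg
Dose = 0.23 mcg/kg/hr × 85.90909 kg = 19.75909 mcg/hr
Concentration = 128 mcg ÷ 61 mL = 2.098361 mcg/mL
Rate = 19.75909 mcg/hr ÷ 2.098361 mcg/mL = 9.416442 mL/hr
Volume infused so far = 9.416442 mL/hr × 1.3 hr = 12.24137 mL
Volume remaining = 61 − 12.24137 = 48.75863 mL
New rate:
Dose = 0.37 mcg/kg/hr × 85.90909 kg = 31.78636 mcg/hr
Rate = 31.78636 mcg/hr ÷ 2.098361 mcg/mL = 15.14819 mL/hr
Time remaining = 48.75863 mL ÷ 15.14819 mL/hr = 3.218776 hr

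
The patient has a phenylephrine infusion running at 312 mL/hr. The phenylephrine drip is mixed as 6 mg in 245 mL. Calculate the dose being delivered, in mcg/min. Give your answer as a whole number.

127 mcg/min

Concentration = 6 mg ÷ 245 mL = 0.0244898 mg/mL = 24.4898 mcg/mL
Drug rate = 312 mL/hr × 24.4898 mcg/mL = 7640.816 mcg/hr
7640.816 mcg/hr ÷ 60 min/hr = 127.3469 mcg/min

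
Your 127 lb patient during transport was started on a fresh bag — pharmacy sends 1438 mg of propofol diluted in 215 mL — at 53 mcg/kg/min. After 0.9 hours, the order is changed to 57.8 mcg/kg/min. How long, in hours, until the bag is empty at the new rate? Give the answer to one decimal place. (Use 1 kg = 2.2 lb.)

Initial rate:
Weight = 127 lb ÷ 2.2 lb/kg = 57.72727 kg
Dose = 53 mcg/kg/min × 57.72727 kg = 3059.545 mcg/min
3059.545 mcg/min × 60 min/hr = 183572.7 mcg/hr
Concentration = 1438 mg ÷ 215 mL = 6.688372 mg/mL = 6688.372 mcg/mL
Rate = 183572.7 mcg/hr ÷ 6688.372 mcg/mL = 27.44655 mL/hr
Volume infused so far = 27.44655 mL/hr × 0.9 hr = 24.70189 mL
Volume remaining = 215 − 24.70189 = 190.2981 mL
New rate:
Dose = 57.8 mcg/kg/min × 57.72727 kg = 3336.636 mcg/min
3336.636 mcg/min × 60 min/hr = 200198.2 mcg/hr
Rate = 200198.2 mcg/hr ÷ 6688.372 mcg/mL = 29.93227 mL/hr
Time remaining = 190.2981 mL ÷ 29.93227 mL/hr = 6.357623 hr

6.4 hours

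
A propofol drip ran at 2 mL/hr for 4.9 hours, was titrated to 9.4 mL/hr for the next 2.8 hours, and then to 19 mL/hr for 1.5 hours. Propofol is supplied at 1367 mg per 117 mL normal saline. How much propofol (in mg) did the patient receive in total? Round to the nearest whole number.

755 mg

Concentration = 1367 mg ÷ 117 mL = 11.68376 mg/mL
Stage 1: 2 mL/hr × 4.9 hr = 9.8 mL → 9.8 mL × 11.68376 mg/mL = 114.5009 mg
Stage 2: 9.4 mL/hr × 2.8 hr = 26.32 mL → 26.32 mL × 11.68376 mg/mL = 307.5166 mg
Stage 3: 19 mL/hr × 1.5 hr = 28.5 mL → 28.5 mL × 11.68376 mg/mL = 332.9872 mg
Total = 114.5009 + 307.5166 + 332.9872 = 755.0046 mg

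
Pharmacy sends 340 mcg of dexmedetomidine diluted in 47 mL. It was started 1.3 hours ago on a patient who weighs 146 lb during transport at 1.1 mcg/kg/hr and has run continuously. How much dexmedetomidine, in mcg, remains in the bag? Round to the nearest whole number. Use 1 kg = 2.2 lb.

Weight = 146 lb ÷ 2.2 lb/kg = 66.36364 kg
Dose = 1.1 mcg/kg/hr × 66.36364 kg = 73 mcg/hr
Concentration = 340 mcg ÷ 47 mL = 7.234043 mcg/mL
Rate = 73 mcg/hr ÷ 7.234043 mcg/mL = 10.09118 mL/hr
Volume infused = 10.09118 mL/hr × 1.3 hr = 13.11853 mL
Volume remaining = 47 − 13.11853 = 33.88147 mL
Drug remaining = 33.88147 mL × 7.234043 mcg/mL = 245.1 mcg

245 mcg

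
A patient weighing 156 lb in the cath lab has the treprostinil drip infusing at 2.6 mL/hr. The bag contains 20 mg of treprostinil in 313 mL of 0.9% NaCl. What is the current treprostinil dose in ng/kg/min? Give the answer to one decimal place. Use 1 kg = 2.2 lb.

39.0 ng/kg/min

Weight = 156 lb ÷ 2.2 lb/kg = 70.90909 kg
Concentration = 20 mg ÷ 313 mL = 0.06389776 mg/mL = 63897.76 ng/mL
Drug rate = 2.6 mL/hr × 63897.76 ng/mL = 166134.2 ng/hr
166134.2 ng/hr ÷ 60 min/hr = 2768.903 ng/min
2768.903 ng/min ÷ 70.90909 kg = 39.04863 ng/kg/min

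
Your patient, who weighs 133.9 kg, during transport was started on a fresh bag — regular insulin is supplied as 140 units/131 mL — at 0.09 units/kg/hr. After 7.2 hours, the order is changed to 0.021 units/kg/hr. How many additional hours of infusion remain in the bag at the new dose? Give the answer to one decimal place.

18.9 hours

Initial rate:
Dose = 0.09 units/kg/hr × 133.9 kg = 12.051 units/hr
Concentration = 140 units ÷ 131 mL = 1.068702 units/mL
Rate = 12.051 units/hr ÷ 1.068702 units/mL = 11.27629 mL/hr
Volume infused so far = 11.27629 mL/hr × 7.2 hr = 81.18931 mL
Volume remaining = 131 − 81.18931 = 49.81069 mL
New rate:
Dose = 0.021 units/kg/hr × 133.9 kg = 2.8119 units/hr
Rate = 2.8119 units/hr ÷ 1.068702 units/mL = 2.631135 mL/hr
Time remaining = 49.81069 mL ÷ 2.631135 mL/hr = 18.93126 hr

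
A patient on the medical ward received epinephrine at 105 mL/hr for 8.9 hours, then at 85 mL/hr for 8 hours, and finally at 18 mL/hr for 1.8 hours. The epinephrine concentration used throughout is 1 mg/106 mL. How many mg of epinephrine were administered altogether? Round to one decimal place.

15.5 mg

Concentration = 1 mg ÷ 106 mL = 0.009433962 mg/mL
Stage 1: 105 mL/hr × 8.9 hr = 934.5 mL → 934.5 mL × 0.009433962 mg/mL = 8.816038 mg
Stage 2: 85 mL/hr × 8 hr = 680 mL → 680 mL × 0.009433962 mg/mL = 6.415094 mg
Stage 3: 18 mL/hr × 1.8 hr = 32.4 mL → 32.4 mL × 0.009433962 mg/mL = 0.3056604 mg
Total = 8.816038 + 6.415094 + 0.3056604 = 15.53679 mg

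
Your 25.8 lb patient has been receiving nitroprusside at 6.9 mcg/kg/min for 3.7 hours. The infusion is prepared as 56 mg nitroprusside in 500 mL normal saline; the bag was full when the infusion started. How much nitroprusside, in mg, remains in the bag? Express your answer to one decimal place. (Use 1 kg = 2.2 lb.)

38.0 mg

Weight = 25.8 lb ÷ 2.2 lb/kg = 11.72727 kg
Dose = 6.9 mcg/kg/min × 11.72727 kg = 80.91818 mcg/min
80.91818 mcg/min × 60 min/hr = 4855.091 mcg/hr
Concentration = 56 mg ÷ 500 mL = 0.112 mg/mL = 112 mcg/mL
Rate = 4855.091 mcg/hr ÷ 112 mcg/mL = 43.34903 mL/hr
Volume infused = 43.34903 mL/hr × 3.7 hr = 160.3914 mL
Volume remaining = 500 − 160.3914 = 339.6086 mL
Drug remaining = 339.6086 mL × 112 mcg/mL = 38036.16 mcg = 38.03616 mg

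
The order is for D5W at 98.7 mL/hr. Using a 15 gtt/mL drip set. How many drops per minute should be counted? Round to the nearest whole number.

98.7 mL/hr ÷ 60 min/hr = 1.645 mL/min
1.645 mL/min × 15 gtt/mL = 24.675 gtt/min

25 gtt/min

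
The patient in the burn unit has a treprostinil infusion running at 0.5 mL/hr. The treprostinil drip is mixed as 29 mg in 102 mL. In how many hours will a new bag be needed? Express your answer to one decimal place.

Duration = 102 mL ÷ 0.5 mL/hr = 204 hr

204.0 hours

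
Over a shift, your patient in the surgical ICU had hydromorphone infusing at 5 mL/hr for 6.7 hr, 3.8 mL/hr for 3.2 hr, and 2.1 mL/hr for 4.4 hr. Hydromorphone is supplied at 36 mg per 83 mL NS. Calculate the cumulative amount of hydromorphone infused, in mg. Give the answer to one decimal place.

23.8 mg

Concentration = 36 mg ÷ 83 mL = 0.4337349 mg/mL
Stage 1: 5 mL/hr × 6.7 hr = 33.5 mL → 33.5 mL × 0.4337349 mg/mL = 14.53012 mg
Stage 2: 3.8 mL/hr × 3.2 hr = 12.16 mL → 12.16 mL × 0.4337349 mg/mL = 5.274217 mg
Stage 3: 2.1 mL/hr × 4.4 hr = 9.24 mL → 9.24 mL × 0.4337349 mg/mL = 4.007711 mg
Total = 14.53012 + 5.274217 + 4.007711 = 23.81205 mg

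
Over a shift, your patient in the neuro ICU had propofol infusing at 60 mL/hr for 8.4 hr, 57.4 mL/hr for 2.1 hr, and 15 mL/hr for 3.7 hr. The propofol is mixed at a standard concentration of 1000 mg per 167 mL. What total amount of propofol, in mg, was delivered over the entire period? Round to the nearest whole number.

Concentration = 1000 mg ÷ 167 mL = 5.988024 mg/mL
Stage 1: 60 mL/hr × 8.4 hr = 504 mL → 504 mL × 5.988024 mg/mL = 3017.964 mg
Stage 2: 57.4 mL/hr × 2.1 hr = 120.54 mL → 120.54 mL × 5.988024 mg/mL = 721.7964 mg
Stage 3: 15 mL/hr × 3.7 hr = 55.5 mL → 55.5 mL × 5.988024 mg/mL = 332.3353 mg
Total = 3017.964 + 721.7964 + 332.3353 = 4072.096 mg

4072 mg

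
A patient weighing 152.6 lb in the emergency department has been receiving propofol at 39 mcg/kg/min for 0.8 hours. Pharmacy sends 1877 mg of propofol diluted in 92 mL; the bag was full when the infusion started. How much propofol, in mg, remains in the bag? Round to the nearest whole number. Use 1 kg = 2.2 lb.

1747 mg

Weight = 152.6 lb ÷ 2.2 lb/kg = 69.36364 kg
Dose = 39 mcg/kg/min × 69.36364 kg = 2705.182 mcg/min
2705.182 mcg/min × 60 min/hr = 162310.9 mcg/hr
Concentration = 1877 mg ÷ 92 mL = 20.40217 mg/mL = 20402.17 mcg/mL
Rate = 162310.9 mcg/hr ÷ 20402.17 mcg/mL = 7.955569 mL/hr
Volume infused = 7.955569 mL/hr × 0.8 hr = 6.364455 mL
Volume remaining = 92 − 6.364455 = 85.63554 mL
Drug remaining = 85.63554 mL × 20402.17 mcg/mL = 1747151 mcg = 1747.151 mg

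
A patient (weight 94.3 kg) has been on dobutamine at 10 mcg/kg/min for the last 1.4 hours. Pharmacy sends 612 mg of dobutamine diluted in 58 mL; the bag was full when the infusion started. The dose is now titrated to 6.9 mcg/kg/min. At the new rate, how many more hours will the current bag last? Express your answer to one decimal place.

13.6 hours

Initial rate:
Dose = 10 mcg/kg/min × 94.3 kg = 943 mcg/min
943 mcg/min × 60 min/hr = 56580 mcg/hr
Concentration = 612 mg ÷ 58 mL = 10.55172 mg/mL = 10551.72 mcg/mL
Rate = 56580 mcg/hr ÷ 10551.72 mcg/mL = 5.362157 mL/hr
Volume infused so far = 5.362157 mL/hr × 1.4 hr = 7.50702 mL
Volume remaining = 58 − 7.50702 = 50.49298 mL
New rate:
Dose = 6.9 mcg/kg/min × 94.3 kg = 650.67 mcg/min
650.67 mcg/min × 60 min/hr = 39040.2 mcg/hr
Rate = 39040.2 mcg/hr ÷ 10551.72 mcg/mL = 3.699888 mL/hr
Time remaining = 50.49298 mL ÷ 3.699888 mL/hr = 13.64716 hr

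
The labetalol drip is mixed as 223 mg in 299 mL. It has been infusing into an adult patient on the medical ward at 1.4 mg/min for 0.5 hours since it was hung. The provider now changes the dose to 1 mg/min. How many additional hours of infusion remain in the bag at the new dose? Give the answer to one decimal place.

Initial rate:
1.4 mg/min × 60 min/hr = 84 mg/hr
Concentration = 223 mg ÷ 299 mL = 0.7458194 mg/mL
Rate = 84 mg/hr ÷ 0.7458194 mg/mL = 112.6278 mL/hr
Volume infused so far = 112.6278 mL/hr × 0.5 hr = 56.3139 mL
Volume remaining = 299 − 56.3139 = 242.6861 mL
New rate:
1 mg/min × 60 min/hr = 60 mg/hr
Rate = 60 mg/hr ÷ 0.7458194 mg/mL = 80.44843 mL/hr
Time remaining = 242.6861 mL ÷ 80.44843 mL/hr = 3.016667 hr

3.0 hours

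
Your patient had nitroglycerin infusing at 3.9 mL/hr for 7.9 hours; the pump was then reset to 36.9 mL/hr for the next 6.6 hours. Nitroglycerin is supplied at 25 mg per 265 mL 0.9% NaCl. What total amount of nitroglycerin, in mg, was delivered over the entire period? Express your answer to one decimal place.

Concentration = 25 mg ÷ 265 mL = 0.09433962 mg/mL
Stage 1: 3.9 mL/hr × 7.9 hr = 30.81 mL → 30.81 mL × 0.09433962 mg/mL = 2.906604 mg
Stage 2: 36.9 mL/hr × 6.6 hr = 243.54 mL → 243.54 mL × 0.09433962 mg/mL = 22.97547 mg
Total = 2.906604 + 22.97547 = 25.88208 mg

25.9 mg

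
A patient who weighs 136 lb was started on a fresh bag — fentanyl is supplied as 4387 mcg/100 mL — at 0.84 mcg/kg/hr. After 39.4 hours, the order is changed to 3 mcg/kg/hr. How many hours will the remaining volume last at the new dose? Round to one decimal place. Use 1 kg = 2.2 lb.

Initial rate:
Weight = 136 lb ÷ 2.2 lb/kg = 61.81818 kg
Dose = 0.84 mcg/kg/hr × 61.81818 kg = 51.92727 mcg/hr
Concentration = 4387 mcg ÷ 100 mL = 43.87 mcg/mL
Rate = 51.92727 mcg/hr ÷ 43.87 mcg/mL = 1.183662 mL/hr
Volume infused so far = 1.183662 mL/hr × 39.4 hr = 46.6363 mL
Volume remaining = 100 − 46.6363 = 53.3637 mL
New rate:
Dose = 3 mcg/kg/hr × 61.81818 kg = 185.4545 mcg/hr
Rate = 185.4545 mcg/hr ÷ 43.87 mcg/mL = 4.227366 mL/hr
Time remaining = 53.3637 mL ÷ 4.227366 mL/hr = 12.62339 hr

12.6 hours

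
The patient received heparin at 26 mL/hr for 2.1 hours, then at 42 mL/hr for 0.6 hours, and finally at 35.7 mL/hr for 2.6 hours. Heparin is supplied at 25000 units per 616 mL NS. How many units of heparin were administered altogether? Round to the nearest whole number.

7006 units

Concentration = 25000 units ÷ 616 mL = 40.58442 units/mL
Stage 1: 26 mL/hr × 2.1 hr = 54.6 mL → 54.6 mL × 40.58442 units/mL = 2215.909 units
Stage 2: 42 mL/hr × 0.6 hr = 25.2 mL → 25.2 mL × 40.58442 units/mL = 1022.727 units
Stage 3: 35.7 mL/hr × 2.6 hr = 92.82 mL → 92.82 mL × 40.58442 units/mL = 3767.045 units
Total = 2215.909 + 1022.727 + 3767.045 = 7005.682 units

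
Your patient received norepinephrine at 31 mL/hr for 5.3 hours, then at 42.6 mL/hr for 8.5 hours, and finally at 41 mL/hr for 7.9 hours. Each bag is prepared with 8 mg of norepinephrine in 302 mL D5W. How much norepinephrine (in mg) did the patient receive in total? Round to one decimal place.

22.5 mg

Concentration = 8 mg ÷ 302 mL = 0.02649007 mg/mL
Stage 1: 31 mL/hr × 5.3 hr = 164.3 mL → 164.3 mL × 0.02649007 mg/mL = 4.352318 mg
Stage 2: 42.6 mL/hr × 8.5 hr = 362.1 mL → 362.1 mL × 0.02649007 mg/mL = 9.592053 mg
Stage 3: 41 mL/hr × 7.9 hr = 323.9 mL → 323.9 mL × 0.02649007 mg/mL = 8.580132 mg
Total = 4.352318 + 9.592053 + 8.580132 = 22.5245 mg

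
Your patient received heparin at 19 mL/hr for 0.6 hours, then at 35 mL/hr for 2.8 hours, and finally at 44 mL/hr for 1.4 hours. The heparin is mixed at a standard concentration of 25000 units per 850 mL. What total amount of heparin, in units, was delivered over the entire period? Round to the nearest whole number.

Concentration = 25000 units ÷ 850 mL = 29.41176 units/mL
Stage 1: 19 mL/hr × 0.6 hr = 11.4 mL → 11.4 mL × 29.41176 units/mL = 335.2941 units
Stage 2: 35 mL/hr × 2.8 hr = 98 mL → 98 mL × 29.41176 units/mL = 2882.353 units
Stage 3: 44 mL/hr × 1.4 hr = 61.6 mL → 61.6 mL × 29.41176 units/mL = 1811.765 units
Total = 335.2941 + 2882.353 + 1811.765 = 5029.412 units

5029 units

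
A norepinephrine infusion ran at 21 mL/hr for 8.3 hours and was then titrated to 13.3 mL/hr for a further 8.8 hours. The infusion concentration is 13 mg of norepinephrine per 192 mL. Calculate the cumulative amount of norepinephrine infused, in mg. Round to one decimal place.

Concentration = 13 mg ÷ 192 mL = 0.06770833 mg/mL
Stage 1: 21 mL/hr × 8.3 hr = 174.3 mL → 174.3 mL × 0.06770833 mg/mL = 11.80156 mg
Stage 2: 13.3 mL/hr × 8.8 hr = 117.04 mL → 117.04 mL × 0.06770833 mg/mL = 7.924583 mg
Total = 11.80156 + 7.924583 = 19.72615 mg

19.7 mg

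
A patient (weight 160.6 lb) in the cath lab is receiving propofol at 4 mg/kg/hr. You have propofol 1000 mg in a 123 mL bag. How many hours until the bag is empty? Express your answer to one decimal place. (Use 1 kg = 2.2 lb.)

3.4 hours

Weight = 160.6 lb ÷ 2.2 lb/kg = 73 kg
Dose = 4 mg/kg/hr × 73 kg = 292 mg/hr
Concentration = 1000 mg ÷ 123 mL = 8.130081 mg/mL
Rate = 292 mg/hr ÷ 8.130081 mg/mL = 35.916 mL/hr
Duration = 123 mL ÷ 35.916 mL/hr = 3.424658 hr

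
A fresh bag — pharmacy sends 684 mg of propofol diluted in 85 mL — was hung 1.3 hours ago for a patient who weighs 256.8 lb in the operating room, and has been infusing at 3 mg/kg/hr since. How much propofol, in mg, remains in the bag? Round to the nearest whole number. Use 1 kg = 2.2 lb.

Weight = 256.8 lb ÷ 2.2 lb/kg = 116.7273 kg
Dose = 3 mg/kg/hr × 116.7273 kg = 350.1818 mg/hr
Concentration = 684 mg ÷ 85 mL = 8.047059 mg/mL
Rate = 350.1818 mg/hr ÷ 8.047059 mg/mL = 43.51675 mL/hr
Volume infused = 43.51675 mL/hr × 1.3 hr = 56.57177 mL
Volume remaining = 85 − 56.57177 = 28.42823 mL
Drug remaining = 28.42823 mL × 8.047059 mg/mL = 228.7636 mg

229 mg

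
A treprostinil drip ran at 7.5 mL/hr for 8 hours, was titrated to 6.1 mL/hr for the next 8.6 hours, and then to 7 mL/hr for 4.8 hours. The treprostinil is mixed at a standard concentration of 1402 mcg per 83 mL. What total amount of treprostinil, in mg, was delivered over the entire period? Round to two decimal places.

2.47 mg

Concentration = 1402 mcg ÷ 83 mL = 16.89157 mcg/mL
Stage 1: 7.5 mL/hr × 8 hr = 60 mL → 60 mL × 16.89157 mcg/mL = 1013.494 mcg
Stage 2: 6.1 mL/hr × 8.6 hr = 52.46 mL → 52.46 mL × 16.89157 mcg/mL = 886.1316 mcg
Stage 3: 7 mL/hr × 4.8 hr = 33.6 mL → 33.6 mL × 16.89157 mcg/mL = 567.5566 mcg
Total = 1013.494 + 886.1316 + 567.5566 = 2467.182 mcg = 2.467182 mg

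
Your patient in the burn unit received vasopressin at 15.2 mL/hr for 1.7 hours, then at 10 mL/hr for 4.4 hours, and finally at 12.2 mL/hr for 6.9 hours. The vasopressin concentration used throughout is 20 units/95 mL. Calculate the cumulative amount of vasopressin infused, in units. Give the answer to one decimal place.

32.4 units

Concentration = 20 units ÷ 95 mL = 0.2105263 units/mL
Stage 1: 15.2 mL/hr × 1.7 hr = 25.84 mL → 25.84 mL × 0.2105263 units/mL = 5.44 units
Stage 2: 10 mL/hr × 4.4 hr = 44 mL → 44 mL × 0.2105263 units/mL = 9.263158 units
Stage 3: 12.2 mL/hr × 6.9 hr = 84.18 mL → 84.18 mL × 0.2105263 units/mL = 17.72211 units
Total = 5.44 + 9.263158 + 17.72211 = 32.42526 units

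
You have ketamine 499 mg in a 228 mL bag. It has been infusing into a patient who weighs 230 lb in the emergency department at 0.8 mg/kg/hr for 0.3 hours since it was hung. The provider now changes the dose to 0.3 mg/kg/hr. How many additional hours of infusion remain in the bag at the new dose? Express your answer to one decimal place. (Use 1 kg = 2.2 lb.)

15.1 hours

Initial rate:
Weight = 230 lb ÷ 2.2 lb/kg = 104.5455 kg
Dose = 0.8 mg/kg/hr × 104.5455 kg = 83.63636 mg/hr
Concentration = 499 mg ÷ 228 mL = 2.188596 mg/mL
Rate = 83.63636 mg/hr ÷ 2.188596 mg/mL = 38.21461 mL/hr
Volume infused so far = 38.21461 mL/hr × 0.3 hr = 11.46438 mL
Volume remaining = 228 − 11.46438 = 216.5356 mL
New rate:
Dose = 0.3 mg/kg/hr × 104.5455 kg = 31.36364 mg/hr
Rate = 31.36364 mg/hr ÷ 2.188596 mg/mL = 14.33048 mL/hr
Time remaining = 216.5356 mL ÷ 14.33048 mL/hr = 15.11014 hr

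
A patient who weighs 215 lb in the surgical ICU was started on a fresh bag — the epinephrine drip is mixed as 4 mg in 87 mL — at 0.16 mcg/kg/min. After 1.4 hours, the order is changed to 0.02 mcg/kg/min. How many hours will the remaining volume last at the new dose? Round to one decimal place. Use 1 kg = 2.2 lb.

Initial rate:
Weight = 215 lb ÷ 2.2 lb/kg = 97.72727 kg
Dose = 0.16 mcg/kg/min × 97.72727 kg = 15.63636 mcg/min
15.63636 mcg/min × 60 min/hr = 938.1818 mcg/hr
Concentration = 4 mg ÷ 87 mL = 0.04597701 mg/mL = 45.97701 mcg/mL
Rate = 938.1818 mcg/hr ÷ 45.97701 mcg/mL = 20.40545 mL/hr
Volume infused so far = 20.40545 mL/hr × 1.4 hr = 28.56764 mL
Volume remaining = 87 − 28.56764 = 58.43236 mL
New rate:
Dose = 0.02 mcg/kg/min × 97.72727 kg = 1.954545 mcg/min
1.954545 mcg/min × 60 min/hr = 117.2727 mcg/hr
Rate = 117.2727 mcg/hr ÷ 45.97701 mcg/mL = 2.550682 mL/hr
Time remaining = 58.43236 mL ÷ 2.550682 mL/hr = 22.90853 hr

22.9 hours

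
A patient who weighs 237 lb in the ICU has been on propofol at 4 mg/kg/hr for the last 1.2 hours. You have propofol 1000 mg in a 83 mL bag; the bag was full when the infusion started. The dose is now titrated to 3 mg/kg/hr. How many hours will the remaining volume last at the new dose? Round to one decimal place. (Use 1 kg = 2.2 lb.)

Initial rate:
Weight = 237 lb ÷ 2.2 lb/kg = 107.7273 kg
Dose = 4 mg/kg/hr × 107.7273 kg = 430.9091 mg/hr
Concentration = 1000 mg ÷ 83 mL = 12.04819 mg/mL
Rate = 430.9091 mg/hr ÷ 12.04819 mg/mL = 35.76545 mL/hr
Volume infused so far = 35.76545 mL/hr × 1.2 hr = 42.91855 mL
Volume remaining = 83 − 42.91855 = 40.08145 mL
New rate:
Dose = 3 mg/kg/hr × 107.7273 kg = 323.1818 mg/hr
Rate = 323.1818 mg/hr ÷ 12.04819 mg/mL = 26.82409 mL/hr
Time remaining = 40.08145 mL ÷ 26.82409 mL/hr = 1.494233 hr

1.5 hours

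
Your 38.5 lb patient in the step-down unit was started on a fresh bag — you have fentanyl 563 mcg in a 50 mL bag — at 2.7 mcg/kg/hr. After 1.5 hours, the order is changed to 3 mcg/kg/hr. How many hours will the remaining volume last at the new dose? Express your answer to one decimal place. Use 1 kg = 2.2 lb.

Initial rate:
Weight = 38.5 lb ÷ 2.2 lb/kg = 17.5 kg
Dose = 2.7 mcg/kg/hr × 17.5 kg = 47.25 mcg/hr
Concentration = 563 mcg ÷ 50 mL = 11.26 mcg/mL
Rate = 47.25 mcg/hr ÷ 11.26 mcg/mL = 4.19627 mL/hr
Volume infused so far = 4.19627 mL/hr × 1.5 hr = 6.294405 mL
Volume remaining = 50 − 6.294405 = 43.7056 mL
New rate:
Dose = 3 mcg/kg/hr × 17.5 kg = 52.5 mcg/hr
Rate = 52.5 mcg/hr ÷ 11.26 mcg/mL = 4.662522 mL/hr
Time remaining = 43.7056 mL ÷ 4.662522 mL/hr = 9.37381 hr

9.4 hours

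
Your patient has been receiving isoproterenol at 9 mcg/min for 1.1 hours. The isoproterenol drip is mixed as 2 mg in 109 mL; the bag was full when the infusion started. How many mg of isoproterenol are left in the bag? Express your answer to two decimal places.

9 mcg/min × 60 min/hr = 540 mcg/hr
Concentration = 2 mg ÷ 109 mL = 0.01834862 mg/mL = 18.34862 mcg/mL
Rate = 540 mcg/hr ÷ 18.34862 mcg/mL = 29.43 mL/hr
Volume infused = 29.43 mL/hr × 1.1 hr = 32.373 mL
Volume remaining = 109 − 32.373 = 76.627 mL
Drug remaining = 76.627 mL × 18.34862 mcg/mL = 1406 mcg = 1.406 mg

1.41 mg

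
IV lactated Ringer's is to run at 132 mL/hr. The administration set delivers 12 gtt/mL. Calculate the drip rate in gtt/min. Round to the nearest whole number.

132 mL/hr ÷ 60 min/hr = 2.2 mL/min
2.2 mL/min × 12 gtt/mL = 26.4 gtt/min

26 gtt/min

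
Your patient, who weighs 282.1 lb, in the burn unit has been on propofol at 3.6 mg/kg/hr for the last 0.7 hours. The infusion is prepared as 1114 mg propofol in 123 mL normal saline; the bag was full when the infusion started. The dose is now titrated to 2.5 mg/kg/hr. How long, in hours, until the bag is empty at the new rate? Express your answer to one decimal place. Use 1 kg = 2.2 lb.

Initial rate:
Weight = 282.1 lb ÷ 2.2 lb/kg = 128.2273 kg
Dose = 3.6 mg/kg/hr × 128.2273 kg = 461.6182 mg/hr
Concentration = 1114 mg ÷ 123 mL = 9.056911 mg/mL
Rate = 461.6182 mg/hr ÷ 9.056911 mg/mL = 50.96861 mL/hr
Volume infused so far = 50.96861 mL/hr × 0.7 hr = 35.67803 mL
Volume remaining = 123 − 35.67803 = 87.32197 mL
New rate:
Dose = 2.5 mg/kg/hr × 128.2273 kg = 320.5682 mg/hr
Rate = 320.5682 mg/hr ÷ 9.056911 mg/mL = 35.39487 mL/hr
Time remaining = 87.32197 mL ÷ 35.39487 mL/hr = 2.46708 hr

2.5 hours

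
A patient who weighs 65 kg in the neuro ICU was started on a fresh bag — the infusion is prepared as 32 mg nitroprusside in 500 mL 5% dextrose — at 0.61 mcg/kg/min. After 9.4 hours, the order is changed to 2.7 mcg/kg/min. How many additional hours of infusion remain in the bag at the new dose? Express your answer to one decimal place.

0.9 hours

Initial rate:
Dose = 0.61 mcg/kg/min × 65 kg = 39.65 mcg/min
39.65 mcg/min × 60 min/hr = 2379 mcg/hr
Concentration = 32 mg ÷ 500 mL = 0.064 mg/mL = 64 mcg/mL
Rate = 2379 mcg/hr ÷ 64 mcg/mL = 37.17188 mL/hr
Volume infused so far = 37.17188 mL/hr × 9.4 hr = 349.4156 mL
Volume remaining = 500 − 349.4156 = 150.5844 mL
New rate:
Dose = 2.7 mcg/kg/min × 65 kg = 175.5 mcg/min
175.5 mcg/min × 60 min/hr = 10530 mcg/hr
Rate = 10530 mcg/hr ÷ 64 mcg/mL = 164.5312 mL/hr
Time remaining = 150.5844 mL ÷ 164.5312 mL/hr = 0.9152327 hr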